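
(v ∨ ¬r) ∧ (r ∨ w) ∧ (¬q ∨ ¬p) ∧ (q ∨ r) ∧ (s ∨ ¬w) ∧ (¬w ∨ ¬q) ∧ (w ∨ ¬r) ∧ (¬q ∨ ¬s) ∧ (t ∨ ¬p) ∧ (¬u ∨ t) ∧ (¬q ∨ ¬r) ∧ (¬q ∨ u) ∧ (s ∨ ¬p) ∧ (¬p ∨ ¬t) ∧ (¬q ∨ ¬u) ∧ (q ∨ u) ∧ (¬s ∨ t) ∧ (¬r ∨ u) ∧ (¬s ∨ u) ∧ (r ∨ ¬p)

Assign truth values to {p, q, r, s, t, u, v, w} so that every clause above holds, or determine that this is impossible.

p: False,  q: False,  r: True,  s: True,  t: True,  u: True,  v: True,  w: True

Case v = True:
Case r = True:
Unit clause (w) forces w = True.
Unit clause (s) forces s = True.
Unit clause (¬q) forces q = False.
Unit clause (u) forces u = True.
Unit clause (t) forces t = True.
Unit clause (¬p) forces p = False.
All clauses are satisfied.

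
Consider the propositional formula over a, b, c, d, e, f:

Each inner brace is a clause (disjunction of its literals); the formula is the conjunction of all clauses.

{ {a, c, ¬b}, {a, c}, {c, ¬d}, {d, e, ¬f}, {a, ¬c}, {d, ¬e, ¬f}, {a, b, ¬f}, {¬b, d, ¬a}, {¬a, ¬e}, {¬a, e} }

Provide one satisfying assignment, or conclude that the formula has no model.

Branch on a: set a = True.
(¬e) alone gives e = False.
That conflicts with the unit clause (e).
Undo a and try a = False.
(c) alone gives c = True.
That conflicts with the unit clause (¬c).
Neither a = True nor a = False works.

UNSATISFIABLE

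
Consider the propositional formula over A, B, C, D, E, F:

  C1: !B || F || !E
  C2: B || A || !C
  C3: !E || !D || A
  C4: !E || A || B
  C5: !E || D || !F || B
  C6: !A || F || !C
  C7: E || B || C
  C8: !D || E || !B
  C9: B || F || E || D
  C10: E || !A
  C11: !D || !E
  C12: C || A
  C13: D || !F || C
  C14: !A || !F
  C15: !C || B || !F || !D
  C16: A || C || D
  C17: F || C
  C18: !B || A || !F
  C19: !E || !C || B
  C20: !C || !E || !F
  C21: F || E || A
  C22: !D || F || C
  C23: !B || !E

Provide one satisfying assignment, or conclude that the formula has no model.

Case E = true:
From the singleton clause (!D), D = false.
From the singleton clause (!B), B = false.
From the singleton clause (A), A = true.
From the singleton clause (!F), F = false.
From the singleton clause (!C), C = false.
Now (C) is unsatisfied and unit — conflict.
Backtrack on E: now try E = false.
From the singleton clause (!A), A = false.
From the singleton clause (C), C = true.
From the singleton clause (B), B = true.
From the singleton clause (!D), D = false.
From the singleton clause (!F), F = false.
Now (F) is unsatisfied and unit — conflict.
Either choice for E ends in contradiction.

UNSATISFIABLE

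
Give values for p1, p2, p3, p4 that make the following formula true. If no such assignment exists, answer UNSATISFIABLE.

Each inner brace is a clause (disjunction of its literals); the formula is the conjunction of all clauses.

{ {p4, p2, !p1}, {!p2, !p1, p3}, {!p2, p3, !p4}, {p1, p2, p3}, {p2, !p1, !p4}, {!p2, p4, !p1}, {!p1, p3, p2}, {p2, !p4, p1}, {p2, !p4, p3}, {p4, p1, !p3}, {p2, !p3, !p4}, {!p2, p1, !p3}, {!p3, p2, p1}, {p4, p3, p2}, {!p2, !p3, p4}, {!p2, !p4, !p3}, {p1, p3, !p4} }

p1=false,  p2=true,  p3=false,  p4=false

Suppose p4 = false.
Suppose p2 = true.
(!p1) alone gives p1 = false.
(!p3) alone gives p3 = false.
All clauses are satisfied.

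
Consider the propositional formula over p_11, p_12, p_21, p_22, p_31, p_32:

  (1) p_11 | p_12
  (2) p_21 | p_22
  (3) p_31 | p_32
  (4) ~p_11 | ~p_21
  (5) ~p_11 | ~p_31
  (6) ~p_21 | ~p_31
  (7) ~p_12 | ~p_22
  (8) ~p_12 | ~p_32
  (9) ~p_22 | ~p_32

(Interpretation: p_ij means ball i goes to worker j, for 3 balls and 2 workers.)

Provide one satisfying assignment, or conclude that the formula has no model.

UNSATISFIABLE

Try p_11 = 1.
(~p_21) alone gives p_21 = 0.
(p_22) alone gives p_22 = 1.
(~p_31) alone gives p_31 = 0.
(p_32) alone gives p_32 = 1.
That conflicts with the unit clause (~p_32).
Undo p_11 and try p_11 = 0.
(p_12) alone gives p_12 = 1.
(~p_22) alone gives p_22 = 0.
(p_21) alone gives p_21 = 1.
(~p_31) alone gives p_31 = 0.
(p_32) alone gives p_32 = 1.
That conflicts with the unit clause (~p_32).
Either choice for p_11 ends in contradiction.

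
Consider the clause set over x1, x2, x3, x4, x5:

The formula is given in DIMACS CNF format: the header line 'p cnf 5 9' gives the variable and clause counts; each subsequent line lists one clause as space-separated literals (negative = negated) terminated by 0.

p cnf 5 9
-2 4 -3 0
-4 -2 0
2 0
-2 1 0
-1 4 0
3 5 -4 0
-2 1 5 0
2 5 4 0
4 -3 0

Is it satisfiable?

From the singleton clause (x2), x2 = True.
From the singleton clause (¬x4), x4 = False.
From the singleton clause (¬x3), x3 = False.
From the singleton clause (x1), x1 = True.
That conflicts with the unit clause (¬x1).
No assignment satisfies every clause.

No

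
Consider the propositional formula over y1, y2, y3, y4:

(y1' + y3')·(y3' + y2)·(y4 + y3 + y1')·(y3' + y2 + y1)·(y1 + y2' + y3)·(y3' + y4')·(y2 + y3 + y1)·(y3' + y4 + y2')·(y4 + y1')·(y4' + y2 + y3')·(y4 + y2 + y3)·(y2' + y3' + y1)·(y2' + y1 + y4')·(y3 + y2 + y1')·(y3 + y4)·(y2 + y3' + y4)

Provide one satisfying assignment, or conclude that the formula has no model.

y1=1,  y2=1,  y3=0,  y4=1

Try y1 = 1.
From the singleton clause (y3'), y3 = 0.
From the singleton clause (y4), y4 = 1.
From the singleton clause (y2), y2 = 1.
This assignment satisfies each clause.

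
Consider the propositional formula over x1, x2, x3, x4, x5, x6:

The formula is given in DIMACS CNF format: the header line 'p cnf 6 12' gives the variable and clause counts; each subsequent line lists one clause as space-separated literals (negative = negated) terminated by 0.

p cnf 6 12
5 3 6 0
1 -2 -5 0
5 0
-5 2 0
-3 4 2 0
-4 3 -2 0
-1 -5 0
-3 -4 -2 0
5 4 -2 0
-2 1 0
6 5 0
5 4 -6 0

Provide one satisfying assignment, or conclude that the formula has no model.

The clause (x5) is unit, so x5 = True.
The clause (x2) is unit, so x2 = True.
The clause (x1) is unit, so x1 = True.
Now (¬x1) is unsatisfied and unit — conflict.

UNSATISFIABLE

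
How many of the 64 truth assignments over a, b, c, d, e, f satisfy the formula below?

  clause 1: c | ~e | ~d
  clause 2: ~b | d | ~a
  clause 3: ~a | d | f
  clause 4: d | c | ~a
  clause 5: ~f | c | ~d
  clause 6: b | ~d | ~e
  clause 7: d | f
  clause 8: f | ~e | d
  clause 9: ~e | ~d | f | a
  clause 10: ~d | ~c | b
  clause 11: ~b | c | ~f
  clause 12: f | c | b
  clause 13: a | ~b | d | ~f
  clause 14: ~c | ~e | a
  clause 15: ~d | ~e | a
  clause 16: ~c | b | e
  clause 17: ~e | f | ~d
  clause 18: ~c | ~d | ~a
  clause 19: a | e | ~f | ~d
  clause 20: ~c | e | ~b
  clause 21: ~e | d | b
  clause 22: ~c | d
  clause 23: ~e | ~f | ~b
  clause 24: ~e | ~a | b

3

There are 2^6 = 64 truth assignments over (a, b, c, d, e, f).
Split on d. With d = 1, the clauses containing d are satisfied and ~d drops from the rest; 2 of the 2^5 = 32 assignments to the other variables satisfy what remains.
With d = 0, by the same count on the reduced clause set, 1 assignment works.
Total: 2 + 1 = 3.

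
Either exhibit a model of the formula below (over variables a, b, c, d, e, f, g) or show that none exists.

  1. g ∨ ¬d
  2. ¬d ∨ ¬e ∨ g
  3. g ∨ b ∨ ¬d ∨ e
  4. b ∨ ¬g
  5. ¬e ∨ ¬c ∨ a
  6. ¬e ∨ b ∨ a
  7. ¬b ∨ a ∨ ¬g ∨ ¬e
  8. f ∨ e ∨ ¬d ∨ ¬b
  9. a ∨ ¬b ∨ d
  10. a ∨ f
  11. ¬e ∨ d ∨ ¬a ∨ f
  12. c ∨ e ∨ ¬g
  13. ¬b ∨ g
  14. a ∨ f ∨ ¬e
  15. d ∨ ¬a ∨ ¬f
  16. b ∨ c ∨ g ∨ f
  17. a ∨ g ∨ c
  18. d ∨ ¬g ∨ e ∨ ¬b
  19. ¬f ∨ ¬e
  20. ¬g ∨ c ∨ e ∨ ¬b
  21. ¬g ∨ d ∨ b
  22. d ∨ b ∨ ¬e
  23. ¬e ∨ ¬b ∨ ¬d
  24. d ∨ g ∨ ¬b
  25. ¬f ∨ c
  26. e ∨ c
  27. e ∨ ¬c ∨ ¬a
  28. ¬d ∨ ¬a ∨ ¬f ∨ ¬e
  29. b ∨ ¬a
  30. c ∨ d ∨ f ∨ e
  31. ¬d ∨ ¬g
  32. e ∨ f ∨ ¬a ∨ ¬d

Case g = False:
From the singleton clause (¬d), d = False.
From the singleton clause (¬b), b = False.
From the singleton clause (¬e), e = False.
From the singleton clause (c), c = True.
From the singleton clause (¬a), a = False.
From the singleton clause (f), f = True.
All clauses are satisfied.

a=False, b=False, c=True, d=False, e=False, f=True, g=False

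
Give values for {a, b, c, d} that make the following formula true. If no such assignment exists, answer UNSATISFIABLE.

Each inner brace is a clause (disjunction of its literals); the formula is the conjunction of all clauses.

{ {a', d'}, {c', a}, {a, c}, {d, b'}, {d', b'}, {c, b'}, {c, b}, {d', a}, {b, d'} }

a: 1,  b: 0,  c: 1,  d: 0

Suppose a = 1.
(d') alone gives d = 0.
(b') alone gives b = 0.
(c) alone gives c = 1.
All clauses are satisfied.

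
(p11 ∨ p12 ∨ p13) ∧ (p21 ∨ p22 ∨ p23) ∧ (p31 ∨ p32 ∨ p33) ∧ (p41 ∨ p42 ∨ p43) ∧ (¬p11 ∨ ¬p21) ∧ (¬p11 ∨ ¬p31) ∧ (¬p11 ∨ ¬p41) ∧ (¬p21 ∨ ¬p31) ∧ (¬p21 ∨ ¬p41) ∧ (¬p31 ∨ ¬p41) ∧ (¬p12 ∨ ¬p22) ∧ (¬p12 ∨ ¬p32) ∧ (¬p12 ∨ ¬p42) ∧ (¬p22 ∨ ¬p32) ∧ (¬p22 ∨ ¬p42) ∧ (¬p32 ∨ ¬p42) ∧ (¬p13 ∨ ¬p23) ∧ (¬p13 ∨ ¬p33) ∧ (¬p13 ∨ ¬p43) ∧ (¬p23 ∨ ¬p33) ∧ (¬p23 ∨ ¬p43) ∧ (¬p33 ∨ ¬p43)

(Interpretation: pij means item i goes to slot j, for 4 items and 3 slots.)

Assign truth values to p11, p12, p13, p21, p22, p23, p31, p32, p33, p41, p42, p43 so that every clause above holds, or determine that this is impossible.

Branch on p11: set p11 = False.
Branch on p12: set p12 = True.
The clause (¬p22) is unit, so p22 = False.
The clause (¬p32) is unit, so p32 = False.
The clause (¬p42) is unit, so p42 = False.
Branch on p21: set p21 = True.
The clause (¬p31) is unit, so p31 = False.
The clause (p33) is unit, so p33 = True.
The clause (¬p41) is unit, so p41 = False.
The clause (p43) is unit, so p43 = True.
That conflicts with the unit clause (¬p43).
That branch fails; take p21 = False instead.
The clause (p23) is unit, so p23 = True.
The clause (¬p13) is unit, so p13 = False.
The clause (¬p33) is unit, so p33 = False.
The clause (p31) is unit, so p31 = True.
The clause (¬p41) is unit, so p41 = False.
The clause (p43) is unit, so p43 = True.
That conflicts with the unit clause (¬p43).
Either choice for p21 ends in contradiction.
That branch fails; take p12 = False instead.
The clause (p13) is unit, so p13 = True.
The clause (¬p23) is unit, so p23 = False.
The clause (¬p33) is unit, so p33 = False.
The clause (¬p43) is unit, so p43 = False.
Branch on p21: set p21 = True.
The clause (¬p31) is unit, so p31 = False.
The clause (p32) is unit, so p32 = True.
The clause (¬p41) is unit, so p41 = False.
The clause (p42) is unit, so p42 = True.
That conflicts with the unit clause (¬p42).
That branch fails; take p21 = False instead.
The clause (p22) is unit, so p22 = True.
The clause (¬p32) is unit, so p32 = False.
The clause (p31) is unit, so p31 = True.
The clause (¬p41) is unit, so p41 = False.
The clause (p42) is unit, so p42 = True.
That conflicts with the unit clause (¬p42).
Either choice for p21 ends in contradiction.
Either choice for p12 ends in contradiction.
That branch fails; take p11 = True instead.
The clause (¬p21) is unit, so p21 = False.
The clause (¬p31) is unit, so p31 = False.
The clause (¬p41) is unit, so p41 = False.
Branch on p22: set p22 = True.
The clause (¬p12) is unit, so p12 = False.
The clause (¬p32) is unit, so p32 = False.
The clause (p33) is unit, so p33 = True.
The clause (¬p42) is unit, so p42 = False.
The clause (p43) is unit, so p43 = True.
That conflicts with the unit clause (¬p43).
That branch fails; take p22 = False instead.
The clause (p23) is unit, so p23 = True.
The clause (¬p13) is unit, so p13 = False.
The clause (¬p33) is unit, so p33 = False.
The clause (p32) is unit, so p32 = True.
The clause (¬p12) is unit, so p12 = False.
The clause (¬p42) is unit, so p42 = False.
The clause (p43) is unit, so p43 = True.
That conflicts with the unit clause (¬p43).
Either choice for p22 ends in contradiction.
Either choice for p11 ends in contradiction.

UNSATISFIABLE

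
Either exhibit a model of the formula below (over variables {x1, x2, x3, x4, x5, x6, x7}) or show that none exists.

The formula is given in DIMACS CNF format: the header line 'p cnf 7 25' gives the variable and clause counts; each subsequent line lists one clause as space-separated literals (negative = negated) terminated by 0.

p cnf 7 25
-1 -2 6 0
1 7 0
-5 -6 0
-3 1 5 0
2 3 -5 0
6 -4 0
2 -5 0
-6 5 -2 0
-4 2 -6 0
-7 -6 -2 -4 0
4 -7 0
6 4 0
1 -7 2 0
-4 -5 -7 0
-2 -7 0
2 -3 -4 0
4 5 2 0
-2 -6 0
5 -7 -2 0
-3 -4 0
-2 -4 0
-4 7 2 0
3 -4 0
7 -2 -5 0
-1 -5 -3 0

Try x1 = True.
Try x2 = False.
From the singleton clause (¬x5), x5 = False.
From the singleton clause (x4), x4 = True.
From the singleton clause (x6), x6 = True.
Now (¬x6) is unsatisfied and unit — conflict.
So x2 must be the other value — set x2 = True.
From the singleton clause (x6), x6 = True.
Now (¬x6) is unsatisfied and unit — conflict.
Either choice for x2 ends in contradiction.
So x1 must be the other value — set x1 = False.
From the singleton clause (x7), x7 = True.
From the singleton clause (x4), x4 = True.
From the singleton clause (x6), x6 = True.
From the singleton clause (¬x5), x5 = False.
From the singleton clause (¬x3), x3 = False.
Now (x3) is unsatisfied and unit — conflict.
Either choice for x1 ends in contradiction.

UNSATISFIABLE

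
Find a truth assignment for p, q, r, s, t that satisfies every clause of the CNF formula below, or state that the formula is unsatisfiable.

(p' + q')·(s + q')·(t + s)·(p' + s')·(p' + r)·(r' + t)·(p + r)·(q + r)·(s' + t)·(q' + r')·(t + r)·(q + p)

p ↦ 1; q ↦ 0; r ↦ 1; s ↦ 0; t ↦ 1

Try p = 1.
(q') alone gives q = 0.
(s') alone gives s = 0.
(t) alone gives t = 1.
(r) alone gives r = 1.
This assignment satisfies each clause.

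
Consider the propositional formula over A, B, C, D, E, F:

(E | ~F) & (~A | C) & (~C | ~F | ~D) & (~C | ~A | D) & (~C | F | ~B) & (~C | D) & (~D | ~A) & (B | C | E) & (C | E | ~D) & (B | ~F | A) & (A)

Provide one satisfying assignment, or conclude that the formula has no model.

Unit clause (A) forces A = 1.
Unit clause (C) forces C = 1.
Unit clause (D) forces D = 1.
But (~D) is also a unit clause — contradiction.

UNSATISFIABLE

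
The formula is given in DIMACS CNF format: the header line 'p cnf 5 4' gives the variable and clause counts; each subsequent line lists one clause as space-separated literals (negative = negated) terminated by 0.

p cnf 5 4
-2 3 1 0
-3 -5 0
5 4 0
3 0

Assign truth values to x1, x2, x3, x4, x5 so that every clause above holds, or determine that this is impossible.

(x3) alone gives x3 = True.
(¬x5) alone gives x5 = False.
(x4) alone gives x4 = True.
All clauses hold; x1, x2 can take either value.

x1=False; x2=False; x3=True; x4=True; x5=False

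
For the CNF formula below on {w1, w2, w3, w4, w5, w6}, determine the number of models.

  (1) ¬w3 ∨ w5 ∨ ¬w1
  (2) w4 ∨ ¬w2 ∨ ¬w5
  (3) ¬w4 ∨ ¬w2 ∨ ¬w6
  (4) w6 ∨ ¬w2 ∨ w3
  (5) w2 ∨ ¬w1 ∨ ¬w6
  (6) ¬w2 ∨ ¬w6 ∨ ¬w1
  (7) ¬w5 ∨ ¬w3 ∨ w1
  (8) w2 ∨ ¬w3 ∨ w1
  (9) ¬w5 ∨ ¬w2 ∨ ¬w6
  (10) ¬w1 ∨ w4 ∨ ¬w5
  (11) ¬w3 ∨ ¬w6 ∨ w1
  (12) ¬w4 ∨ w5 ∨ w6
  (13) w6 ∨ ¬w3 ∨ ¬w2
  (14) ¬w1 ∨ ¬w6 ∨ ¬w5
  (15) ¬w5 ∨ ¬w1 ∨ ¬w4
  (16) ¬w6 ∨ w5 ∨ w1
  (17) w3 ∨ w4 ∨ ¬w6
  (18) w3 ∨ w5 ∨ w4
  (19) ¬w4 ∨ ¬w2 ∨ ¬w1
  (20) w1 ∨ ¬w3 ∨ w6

There are 2^6 = 64 truth assignments over (w1, w2, w3, w4, w5, w6).
Split on w2. With w2 = True, the clauses containing w2 are satisfied and ¬w2 drops from the rest; 0 of the 2^5 = 32 assignments to the other variables satisfy what remains.
With w2 = False, by the same count on the reduced clause set, 3 assignments work.
Total: 0 + 3 = 3.

3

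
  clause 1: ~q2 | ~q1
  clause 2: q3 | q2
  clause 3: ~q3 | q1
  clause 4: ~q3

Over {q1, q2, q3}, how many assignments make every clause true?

1

There are 2^3 = 8 truth assignments over (q1, q2, q3).
Check each against the 4 clauses (columns in the order q1, q2, q3):
  F F F  ✗ fails (q3 | q2)
  F F T  ✗ fails (~q3 | q1)
  F T F  ✓ satisfies all
  F T T  ✗ fails (~q3 | q1)
  T F F  ✗ fails (q3 | q2)
  T F T  ✗ fails (~q3)
  T T F  ✗ fails (~q2 | ~q1)
  T T T  ✗ fails (~q2 | ~q1)
1 of the 8 rows is a model.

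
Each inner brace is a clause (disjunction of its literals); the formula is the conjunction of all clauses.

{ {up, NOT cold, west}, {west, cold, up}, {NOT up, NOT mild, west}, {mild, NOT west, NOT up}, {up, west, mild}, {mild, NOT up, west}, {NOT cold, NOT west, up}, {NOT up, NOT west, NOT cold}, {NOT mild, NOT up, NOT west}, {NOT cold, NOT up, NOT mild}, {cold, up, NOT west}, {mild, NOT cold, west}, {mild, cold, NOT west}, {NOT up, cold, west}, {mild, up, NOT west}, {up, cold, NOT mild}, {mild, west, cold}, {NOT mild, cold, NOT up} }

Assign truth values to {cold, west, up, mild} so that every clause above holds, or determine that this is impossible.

UNSATISFIABLE

Case up = true:
Case mild = false:
The clause (NOT west) is unit, so west = false.
Now (west) is unsatisfied and unit — conflict.
Backtrack on mild: now try mild = true.
The clause (west) is unit, so west = true.
Now (NOT west) is unsatisfied and unit — conflict.
Both values of mild lead to a conflict.
Backtrack on up: now try up = false.
Case cold = false:
The clause (west) is unit, so west = true.
Now (NOT west) is unsatisfied and unit — conflict.
Backtrack on cold: now try cold = true.
The clause (west) is unit, so west = true.
Now (NOT west) is unsatisfied and unit — conflict.
Both values of cold lead to a conflict.
Both values of up lead to a conflict.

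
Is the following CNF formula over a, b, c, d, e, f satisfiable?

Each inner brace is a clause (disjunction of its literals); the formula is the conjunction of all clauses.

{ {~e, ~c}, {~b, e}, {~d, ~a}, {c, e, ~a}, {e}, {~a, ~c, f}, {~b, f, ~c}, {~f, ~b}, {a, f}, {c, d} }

Satisfiable

The clause (e) is unit, so e = 1.
The clause (~c) is unit, so c = 0.
The clause (d) is unit, so d = 1.
The clause (~a) is unit, so a = 0.
The clause (f) is unit, so f = 1.
The clause (~b) is unit, so b = 0.
Every clause now holds.
A satisfying assignment: a ↦ 0, b ↦ 0, c ↦ 0, d ↦ 1, e ↦ 1, f ↦ 1.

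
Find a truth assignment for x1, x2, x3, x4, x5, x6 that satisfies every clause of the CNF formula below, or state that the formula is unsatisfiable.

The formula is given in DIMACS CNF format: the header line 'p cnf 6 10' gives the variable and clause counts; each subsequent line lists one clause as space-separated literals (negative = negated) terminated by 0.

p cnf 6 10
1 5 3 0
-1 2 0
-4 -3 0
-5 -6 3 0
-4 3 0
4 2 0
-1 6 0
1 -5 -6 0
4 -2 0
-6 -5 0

Case x1 = False:
Case x5 = True:
(¬x6) alone gives x6 = False.
Case x4 = False:
(x2) alone gives x2 = True.
That conflicts with the unit clause (¬x2).
Undo x4 and try x4 = True.
(¬x3) alone gives x3 = False.
That conflicts with the unit clause (x3).
Both values of x4 lead to a conflict.
Undo x5 and try x5 = False.
(x3) alone gives x3 = True.
(¬x4) alone gives x4 = False.
(x2) alone gives x2 = True.
That conflicts with the unit clause (¬x2).
Both values of x5 lead to a conflict.
Undo x1 and try x1 = True.
(x2) alone gives x2 = True.
(x6) alone gives x6 = True.
(x4) alone gives x4 = True.
(¬x3) alone gives x3 = False.
That conflicts with the unit clause (x3).
Both values of x1 lead to a conflict.

UNSATISFIABLE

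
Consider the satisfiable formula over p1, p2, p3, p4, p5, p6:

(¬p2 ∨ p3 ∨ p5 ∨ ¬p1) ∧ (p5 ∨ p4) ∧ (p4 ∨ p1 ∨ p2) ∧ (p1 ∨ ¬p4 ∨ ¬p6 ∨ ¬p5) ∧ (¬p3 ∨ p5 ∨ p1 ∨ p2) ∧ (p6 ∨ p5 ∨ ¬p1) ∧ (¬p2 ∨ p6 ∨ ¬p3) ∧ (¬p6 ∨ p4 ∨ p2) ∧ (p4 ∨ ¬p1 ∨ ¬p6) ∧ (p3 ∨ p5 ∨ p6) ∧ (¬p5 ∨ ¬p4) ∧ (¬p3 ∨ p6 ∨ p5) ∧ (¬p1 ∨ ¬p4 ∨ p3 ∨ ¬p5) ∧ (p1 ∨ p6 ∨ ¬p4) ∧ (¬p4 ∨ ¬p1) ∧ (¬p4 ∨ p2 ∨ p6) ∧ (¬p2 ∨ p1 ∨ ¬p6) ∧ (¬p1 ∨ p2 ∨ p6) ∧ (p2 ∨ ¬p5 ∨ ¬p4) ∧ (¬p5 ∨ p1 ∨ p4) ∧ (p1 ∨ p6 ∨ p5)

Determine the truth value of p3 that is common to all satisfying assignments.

False

Suppose p3 = True.
Branch on p5: set p5 = True.
The clause (¬p4) is unit, so p4 = False.
The clause (p1) is unit, so p1 = True.
The clause (¬p6) is unit, so p6 = False.
The clause (¬p2) is unit, so p2 = False.
That conflicts with the unit clause (p2).
That branch fails; take p5 = False instead.
The clause (p4) is unit, so p4 = True.
The clause (p6) is unit, so p6 = True.
The clause (¬p1) is unit, so p1 = False.
The clause (p2) is unit, so p2 = True.
That conflicts with the unit clause (¬p2).
Both values of p5 lead to a conflict.
So every satisfying assignment has p3 = False.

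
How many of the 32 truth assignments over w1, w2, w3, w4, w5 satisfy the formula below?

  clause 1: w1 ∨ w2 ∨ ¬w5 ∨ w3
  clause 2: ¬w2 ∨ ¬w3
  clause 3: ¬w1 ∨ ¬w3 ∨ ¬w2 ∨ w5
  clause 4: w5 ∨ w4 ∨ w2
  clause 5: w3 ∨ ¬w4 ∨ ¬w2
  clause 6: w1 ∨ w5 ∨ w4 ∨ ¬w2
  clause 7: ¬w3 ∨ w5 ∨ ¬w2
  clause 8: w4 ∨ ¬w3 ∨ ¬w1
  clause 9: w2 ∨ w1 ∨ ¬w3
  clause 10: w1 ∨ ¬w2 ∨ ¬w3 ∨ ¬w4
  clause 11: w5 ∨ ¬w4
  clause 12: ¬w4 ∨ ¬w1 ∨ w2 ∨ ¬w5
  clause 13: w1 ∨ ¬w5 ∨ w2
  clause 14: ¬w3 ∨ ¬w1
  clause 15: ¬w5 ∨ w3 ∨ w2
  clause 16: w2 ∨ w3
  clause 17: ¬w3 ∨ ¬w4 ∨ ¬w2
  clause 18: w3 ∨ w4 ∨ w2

There are 2^5 = 32 truth assignments over (w1, w2, w3, w4, w5).
Split on w4. With w4 = True, the clauses containing w4 are satisfied and ¬w4 drops from the rest; 0 of the 2^4 = 16 assignments to the other variables satisfy what remains.
With w4 = False, by the same count on the reduced clause set, 3 assignments work.
Total: 0 + 3 = 3.

3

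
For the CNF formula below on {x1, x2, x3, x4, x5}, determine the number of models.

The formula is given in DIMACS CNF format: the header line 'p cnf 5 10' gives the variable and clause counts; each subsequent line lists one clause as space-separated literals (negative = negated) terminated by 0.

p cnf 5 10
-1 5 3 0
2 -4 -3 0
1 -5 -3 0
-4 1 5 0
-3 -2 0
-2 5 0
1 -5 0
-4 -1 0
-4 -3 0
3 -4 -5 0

6

There are 2^5 = 32 truth assignments over (x1, x2, x3, x4, x5).
Split on x1. With x1 = True, the clauses containing x1 are satisfied and ¬x1 drops from the rest; 4 of the 2^4 = 16 assignments to the other variables satisfy what remains.
With x1 = False, by the same count on the reduced clause set, 2 assignments work.
Total: 4 + 2 = 6.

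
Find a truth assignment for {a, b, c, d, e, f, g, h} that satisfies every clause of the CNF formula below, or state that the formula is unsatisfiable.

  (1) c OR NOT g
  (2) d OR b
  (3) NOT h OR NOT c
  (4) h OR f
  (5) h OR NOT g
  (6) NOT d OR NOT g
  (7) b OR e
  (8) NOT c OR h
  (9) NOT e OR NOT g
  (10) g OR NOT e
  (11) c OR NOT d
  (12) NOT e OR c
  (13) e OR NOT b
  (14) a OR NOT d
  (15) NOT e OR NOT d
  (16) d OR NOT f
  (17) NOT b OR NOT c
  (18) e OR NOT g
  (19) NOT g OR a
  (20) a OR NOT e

Case c = true:
(NOT h) alone gives h = false.
That conflicts with the unit clause (h).
Undo c and try c = false.
(NOT g) alone gives g = false.
(NOT e) alone gives e = false.
(b) alone gives b = true.
That conflicts with the unit clause (NOT b).
Either choice for c ends in contradiction.

UNSATISFIABLE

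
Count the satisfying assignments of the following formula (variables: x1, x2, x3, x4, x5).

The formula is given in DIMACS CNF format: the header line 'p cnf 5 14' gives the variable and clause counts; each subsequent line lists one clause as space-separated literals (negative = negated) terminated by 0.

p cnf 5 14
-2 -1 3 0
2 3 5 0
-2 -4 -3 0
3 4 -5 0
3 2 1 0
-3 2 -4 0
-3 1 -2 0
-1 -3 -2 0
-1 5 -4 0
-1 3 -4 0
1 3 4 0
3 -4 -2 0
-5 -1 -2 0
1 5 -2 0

There are 2^5 = 32 truth assignments over (x1, x2, x3, x4, x5).
Split on x4. With x4 = True, the clauses containing x4 are satisfied and ¬x4 drops from the rest; 0 of the 2^4 = 16 assignments to the other variables satisfy what remains.
With x4 = False, by the same count on the reduced clause set, 4 assignments work.
Total: 0 + 4 = 4.

4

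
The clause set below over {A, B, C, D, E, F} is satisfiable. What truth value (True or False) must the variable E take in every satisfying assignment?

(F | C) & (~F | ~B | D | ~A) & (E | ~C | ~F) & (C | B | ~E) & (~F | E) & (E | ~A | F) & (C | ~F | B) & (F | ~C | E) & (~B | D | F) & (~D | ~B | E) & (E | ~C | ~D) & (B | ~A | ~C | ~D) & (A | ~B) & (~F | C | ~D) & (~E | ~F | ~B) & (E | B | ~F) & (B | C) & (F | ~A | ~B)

Suppose E = 0.
(~F) alone gives F = 0.
(C) alone gives C = 1.
But (~C) is also a unit clause — contradiction.
So every satisfying assignment has E = True.

True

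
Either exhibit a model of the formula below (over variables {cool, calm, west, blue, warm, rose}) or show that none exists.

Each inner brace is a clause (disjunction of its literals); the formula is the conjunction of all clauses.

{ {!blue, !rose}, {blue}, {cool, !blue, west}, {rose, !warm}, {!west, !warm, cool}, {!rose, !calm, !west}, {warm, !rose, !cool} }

From the singleton clause (blue), blue = true.
From the singleton clause (!rose), rose = false.
From the singleton clause (!warm), warm = false.
Case cool = true:
No clause remains; calm, west are free.

cool: true,  calm: true,  west: false,  blue: true,  warm: false,  rose: false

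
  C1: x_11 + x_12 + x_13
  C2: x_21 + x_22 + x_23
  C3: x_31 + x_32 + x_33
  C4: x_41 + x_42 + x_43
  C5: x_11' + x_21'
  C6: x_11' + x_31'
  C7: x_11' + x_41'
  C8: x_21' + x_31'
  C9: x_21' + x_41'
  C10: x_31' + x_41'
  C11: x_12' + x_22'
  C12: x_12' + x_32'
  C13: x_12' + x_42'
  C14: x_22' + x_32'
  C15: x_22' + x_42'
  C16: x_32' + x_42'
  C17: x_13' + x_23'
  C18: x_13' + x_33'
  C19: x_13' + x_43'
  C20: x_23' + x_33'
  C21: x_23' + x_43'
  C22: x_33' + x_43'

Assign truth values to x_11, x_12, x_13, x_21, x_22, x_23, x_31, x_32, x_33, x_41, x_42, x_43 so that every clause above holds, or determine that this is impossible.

Try x_11 = 0.
Try x_12 = 1.
Unit clause (x_22') forces x_22 = 0.
Unit clause (x_32') forces x_32 = 0.
Unit clause (x_42') forces x_42 = 0.
Try x_21 = 1.
Unit clause (x_31') forces x_31 = 0.
Unit clause (x_33) forces x_33 = 1.
Unit clause (x_41') forces x_41 = 0.
Unit clause (x_43) forces x_43 = 1.
But (x_43') is also a unit clause — contradiction.
That branch fails; take x_21 = 0 instead.
Unit clause (x_23) forces x_23 = 1.
Unit clause (x_13') forces x_13 = 0.
Unit clause (x_33') forces x_33 = 0.
Unit clause (x_31) forces x_31 = 1.
Unit clause (x_41') forces x_41 = 0.
Unit clause (x_43) forces x_43 = 1.
But (x_43') is also a unit clause — contradiction.
Neither x_21 = 1 nor x_21 = 0 works.
That branch fails; take x_12 = 0 instead.
Unit clause (x_13) forces x_13 = 1.
Unit clause (x_23') forces x_23 = 0.
Unit clause (x_33') forces x_33 = 0.
Unit clause (x_43') forces x_43 = 0.
Try x_21 = 1.
Unit clause (x_31') forces x_31 = 0.
Unit clause (x_32) forces x_32 = 1.
Unit clause (x_41') forces x_41 = 0.
Unit clause (x_42) forces x_42 = 1.
But (x_42') is also a unit clause — contradiction.
That branch fails; take x_21 = 0 instead.
Unit clause (x_22) forces x_22 = 1.
Unit clause (x_32') forces x_32 = 0.
Unit clause (x_31) forces x_31 = 1.
Unit clause (x_41') forces x_41 = 0.
Unit clause (x_42) forces x_42 = 1.
But (x_42') is also a unit clause — contradiction.
Neither x_21 = 1 nor x_21 = 0 works.
Neither x_12 = 1 nor x_12 = 0 works.
That branch fails; take x_11 = 1 instead.
Unit clause (x_21') forces x_21 = 0.
Unit clause (x_31') forces x_31 = 0.
Unit clause (x_41') forces x_41 = 0.
Try x_22 = 1.
Unit clause (x_12') forces x_12 = 0.
Unit clause (x_32') forces x_32 = 0.
Unit clause (x_33) forces x_33 = 1.
Unit clause (x_42') forces x_42 = 0.
Unit clause (x_43) forces x_43 = 1.
But (x_43') is also a unit clause — contradiction.
That branch fails; take x_22 = 0 instead.
Unit clause (x_23) forces x_23 = 1.
Unit clause (x_13') forces x_13 = 0.
Unit clause (x_33') forces x_33 = 0.
Unit clause (x_32) forces x_32 = 1.
Unit clause (x_12') forces x_12 = 0.
Unit clause (x_42') forces x_42 = 0.
Unit clause (x_43) forces x_43 = 1.
But (x_43') is also a unit clause — contradiction.
Neither x_22 = 1 nor x_22 = 0 works.
Neither x_11 = 1 nor x_11 = 0 works.

UNSATISFIABLE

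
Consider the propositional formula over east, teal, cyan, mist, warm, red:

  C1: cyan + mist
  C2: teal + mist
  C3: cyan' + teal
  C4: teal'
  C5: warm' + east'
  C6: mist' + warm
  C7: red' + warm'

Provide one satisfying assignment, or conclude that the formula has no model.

The clause (teal') is unit, so teal = 0.
The clause (mist) is unit, so mist = 1.
The clause (cyan') is unit, so cyan = 0.
The clause (warm) is unit, so warm = 1.
The clause (east') is unit, so east = 0.
The clause (red') is unit, so red = 0.
All clauses are satisfied.

east=0; teal=0; cyan=0; mist=1; warm=1; red=0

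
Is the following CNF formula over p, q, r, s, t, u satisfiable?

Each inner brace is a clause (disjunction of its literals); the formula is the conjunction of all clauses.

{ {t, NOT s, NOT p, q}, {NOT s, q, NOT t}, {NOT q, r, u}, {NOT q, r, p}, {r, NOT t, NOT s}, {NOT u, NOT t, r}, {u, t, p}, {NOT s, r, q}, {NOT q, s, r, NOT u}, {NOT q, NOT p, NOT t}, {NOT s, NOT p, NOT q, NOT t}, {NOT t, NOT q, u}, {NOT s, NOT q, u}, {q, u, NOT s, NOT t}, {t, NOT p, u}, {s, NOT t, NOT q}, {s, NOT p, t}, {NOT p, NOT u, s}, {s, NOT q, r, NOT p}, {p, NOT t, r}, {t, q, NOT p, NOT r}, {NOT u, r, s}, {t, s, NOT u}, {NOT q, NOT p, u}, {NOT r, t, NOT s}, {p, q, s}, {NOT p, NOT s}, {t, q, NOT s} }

Yes, satisfiable

Branch on p: set p = true.
From the singleton clause (NOT s), s = false.
From the singleton clause (t), t = true.
From the singleton clause (NOT q), q = false.
From the singleton clause (NOT u), u = false.
All clauses hold; r can take either value.
A satisfying assignment: p: true, q: false, r: true, s: false, t: true, u: false.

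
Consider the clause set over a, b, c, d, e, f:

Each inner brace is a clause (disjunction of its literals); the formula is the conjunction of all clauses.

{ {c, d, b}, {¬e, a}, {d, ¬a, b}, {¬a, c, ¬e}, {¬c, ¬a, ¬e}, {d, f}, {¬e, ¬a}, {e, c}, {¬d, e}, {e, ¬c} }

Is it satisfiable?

No

Case e = False:
(c) alone gives c = True.
But (¬c) is also a unit clause — contradiction.
That branch fails; take e = True instead.
(a) alone gives a = True.
But (¬a) is also a unit clause — contradiction.
Either choice for e ends in contradiction.
No assignment satisfies every clause.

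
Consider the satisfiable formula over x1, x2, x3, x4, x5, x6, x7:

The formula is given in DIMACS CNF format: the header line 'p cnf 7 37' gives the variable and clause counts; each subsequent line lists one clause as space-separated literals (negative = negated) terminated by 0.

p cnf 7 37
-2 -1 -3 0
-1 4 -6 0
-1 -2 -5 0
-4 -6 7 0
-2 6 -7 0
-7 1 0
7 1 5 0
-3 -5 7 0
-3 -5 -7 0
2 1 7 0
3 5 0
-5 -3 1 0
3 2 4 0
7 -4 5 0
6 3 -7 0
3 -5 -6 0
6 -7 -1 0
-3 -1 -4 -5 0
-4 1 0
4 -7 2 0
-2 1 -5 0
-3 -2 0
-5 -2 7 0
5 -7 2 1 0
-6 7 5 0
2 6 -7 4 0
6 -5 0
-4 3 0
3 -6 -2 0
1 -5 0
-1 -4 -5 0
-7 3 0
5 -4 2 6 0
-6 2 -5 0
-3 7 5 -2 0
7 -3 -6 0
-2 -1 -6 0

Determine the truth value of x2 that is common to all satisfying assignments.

Suppose x2 = True.
The clause (¬x3) is unit, so x3 = False.
The clause (x5) is unit, so x5 = True.
The clause (¬x1) is unit, so x1 = False.
Now (x1) is unsatisfied and unit — conflict.
So every satisfying assignment has x2 = False.

False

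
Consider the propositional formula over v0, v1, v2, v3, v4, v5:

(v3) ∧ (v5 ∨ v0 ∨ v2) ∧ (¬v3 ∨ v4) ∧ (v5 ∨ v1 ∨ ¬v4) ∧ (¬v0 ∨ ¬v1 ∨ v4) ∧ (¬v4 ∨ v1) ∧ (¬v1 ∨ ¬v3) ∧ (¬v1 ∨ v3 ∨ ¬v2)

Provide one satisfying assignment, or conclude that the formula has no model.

UNSATISFIABLE

(v3) alone gives v3 = True.
(v4) alone gives v4 = True.
(v1) alone gives v1 = True.
That conflicts with the unit clause (¬v1).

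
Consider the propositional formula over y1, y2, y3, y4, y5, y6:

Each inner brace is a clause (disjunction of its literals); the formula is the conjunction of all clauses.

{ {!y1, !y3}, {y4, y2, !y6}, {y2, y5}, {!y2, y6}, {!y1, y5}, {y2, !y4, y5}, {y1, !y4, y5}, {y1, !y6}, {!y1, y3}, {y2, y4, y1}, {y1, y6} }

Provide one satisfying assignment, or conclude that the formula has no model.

UNSATISFIABLE

Suppose y1 = false.
Unit clause (!y6) forces y6 = false.
But (y6) is also a unit clause — contradiction.
Backtrack on y1: now try y1 = true.
Unit clause (!y3) forces y3 = false.
But (y3) is also a unit clause — contradiction.
Both values of y1 lead to a conflict.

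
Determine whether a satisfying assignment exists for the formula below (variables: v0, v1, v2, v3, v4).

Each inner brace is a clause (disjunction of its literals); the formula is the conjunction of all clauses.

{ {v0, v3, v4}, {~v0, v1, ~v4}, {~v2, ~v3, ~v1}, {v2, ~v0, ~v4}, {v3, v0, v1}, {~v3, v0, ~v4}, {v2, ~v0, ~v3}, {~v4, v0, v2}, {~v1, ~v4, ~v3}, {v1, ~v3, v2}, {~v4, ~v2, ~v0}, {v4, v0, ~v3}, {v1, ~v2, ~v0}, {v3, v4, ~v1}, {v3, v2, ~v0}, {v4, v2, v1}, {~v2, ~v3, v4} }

Yes, satisfiable

Case v0 = 0:
Case v3 = 0:
From the singleton clause (v4), v4 = 1.
From the singleton clause (v1), v1 = 1.
From the singleton clause (v2), v2 = 1.
Every clause now holds.
A satisfying assignment: v0=0,  v1=1,  v2=1,  v3=0,  v4=1.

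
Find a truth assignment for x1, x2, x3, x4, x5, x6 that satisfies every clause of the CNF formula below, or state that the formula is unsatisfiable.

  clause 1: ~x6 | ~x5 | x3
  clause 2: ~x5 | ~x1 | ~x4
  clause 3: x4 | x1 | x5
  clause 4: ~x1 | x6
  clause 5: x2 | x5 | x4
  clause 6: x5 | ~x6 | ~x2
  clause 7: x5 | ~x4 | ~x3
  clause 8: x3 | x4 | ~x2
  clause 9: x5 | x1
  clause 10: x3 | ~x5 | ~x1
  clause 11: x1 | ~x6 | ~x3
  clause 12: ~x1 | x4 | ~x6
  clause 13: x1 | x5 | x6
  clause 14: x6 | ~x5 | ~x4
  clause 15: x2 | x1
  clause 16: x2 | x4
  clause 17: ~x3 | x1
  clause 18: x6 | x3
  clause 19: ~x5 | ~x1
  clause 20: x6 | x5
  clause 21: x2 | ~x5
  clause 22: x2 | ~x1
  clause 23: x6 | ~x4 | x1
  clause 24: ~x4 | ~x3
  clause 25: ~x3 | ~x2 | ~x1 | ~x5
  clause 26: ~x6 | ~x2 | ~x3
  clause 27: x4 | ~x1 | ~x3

UNSATISFIABLE

Suppose x1 = 0.
(x5) alone gives x5 = 1.
(x2) alone gives x2 = 1.
(~x3) alone gives x3 = 0.
(~x6) alone gives x6 = 0.
But (x6) is also a unit clause — contradiction.
So x1 must be the other value — set x1 = 1.
(x6) alone gives x6 = 1.
(x4) alone gives x4 = 1.
(~x5) alone gives x5 = 0.
(~x2) alone gives x2 = 0.
But (x2) is also a unit clause — contradiction.
Neither x1 = 1 nor x1 = 0 works.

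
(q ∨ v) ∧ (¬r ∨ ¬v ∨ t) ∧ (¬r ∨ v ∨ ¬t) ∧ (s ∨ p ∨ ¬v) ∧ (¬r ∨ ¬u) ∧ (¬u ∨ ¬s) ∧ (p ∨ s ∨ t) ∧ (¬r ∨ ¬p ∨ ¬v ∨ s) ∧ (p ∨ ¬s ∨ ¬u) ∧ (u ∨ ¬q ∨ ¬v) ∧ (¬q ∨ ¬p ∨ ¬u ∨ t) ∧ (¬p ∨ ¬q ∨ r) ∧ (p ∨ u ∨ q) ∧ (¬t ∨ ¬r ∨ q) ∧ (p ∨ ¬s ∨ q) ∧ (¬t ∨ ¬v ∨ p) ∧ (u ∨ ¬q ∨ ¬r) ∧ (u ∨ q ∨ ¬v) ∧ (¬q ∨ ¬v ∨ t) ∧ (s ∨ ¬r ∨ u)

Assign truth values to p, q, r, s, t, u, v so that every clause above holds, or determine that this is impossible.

p=False; q=True; r=False; s=True; t=False; u=False; v=False

Case q = True:
Case r = False:
The clause (¬p) is unit, so p = False.
Case s = True:
The clause (¬u) is unit, so u = False.
The clause (¬v) is unit, so v = False.
All clauses hold; t can take either value.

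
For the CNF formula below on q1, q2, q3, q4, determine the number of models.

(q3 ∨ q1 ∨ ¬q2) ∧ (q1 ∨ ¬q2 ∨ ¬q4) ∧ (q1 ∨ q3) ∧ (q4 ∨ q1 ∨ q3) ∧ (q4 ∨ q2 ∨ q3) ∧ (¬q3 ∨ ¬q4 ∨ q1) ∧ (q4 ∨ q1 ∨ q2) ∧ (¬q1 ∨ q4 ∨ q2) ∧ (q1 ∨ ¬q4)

7

There are 2^4 = 16 truth assignments over (q1, q2, q3, q4).
Split on q4. With q4 = True, the clauses containing q4 are satisfied and ¬q4 drops from the rest; 4 of the 2^3 = 8 assignments to the other variables satisfy what remains.
With q4 = False, by the same count on the reduced clause set, 3 assignments work.
(One model: q1=F, q2=T, q3=T, q4=F.)
Total: 4 + 3 = 7.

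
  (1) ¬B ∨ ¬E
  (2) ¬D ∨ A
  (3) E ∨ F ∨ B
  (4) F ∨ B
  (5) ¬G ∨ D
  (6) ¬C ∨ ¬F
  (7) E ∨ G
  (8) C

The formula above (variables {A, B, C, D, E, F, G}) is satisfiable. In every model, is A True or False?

True

Suppose A = False.
(¬D) alone gives D = False.
(¬G) alone gives G = False.
(E) alone gives E = True.
(¬B) alone gives B = False.
(F) alone gives F = True.
(¬C) alone gives C = False.
But (C) is also a unit clause — contradiction.
So every satisfying assignment has A = True.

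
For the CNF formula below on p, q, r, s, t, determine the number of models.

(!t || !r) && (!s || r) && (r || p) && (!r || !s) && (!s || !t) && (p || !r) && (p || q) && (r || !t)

There are 2^5 = 32 truth assignments over (p, q, r, s, t).
Split on q. With q = true, the clauses containing q are satisfied and !q drops from the rest; 2 of the 2^4 = 16 assignments to the other variables satisfy what remains.
With q = false, by the same count on the reduced clause set, 2 assignments work.
(One model: p=T, q=F, r=F, s=F, t=F.)
Total: 2 + 2 = 4.

4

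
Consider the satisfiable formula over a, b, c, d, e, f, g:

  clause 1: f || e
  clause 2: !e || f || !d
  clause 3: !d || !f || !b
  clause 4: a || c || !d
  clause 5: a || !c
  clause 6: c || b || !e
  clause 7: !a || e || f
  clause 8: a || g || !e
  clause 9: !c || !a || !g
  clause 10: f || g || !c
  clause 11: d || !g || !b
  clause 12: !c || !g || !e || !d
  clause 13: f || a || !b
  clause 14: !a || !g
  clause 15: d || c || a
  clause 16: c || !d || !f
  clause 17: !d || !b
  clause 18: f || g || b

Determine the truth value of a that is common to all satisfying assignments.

True

Suppose a = false.
Unit clause (!c) forces c = false.
Unit clause (!d) forces d = false.
That conflicts with the unit clause (d).
So every satisfying assignment has a = True.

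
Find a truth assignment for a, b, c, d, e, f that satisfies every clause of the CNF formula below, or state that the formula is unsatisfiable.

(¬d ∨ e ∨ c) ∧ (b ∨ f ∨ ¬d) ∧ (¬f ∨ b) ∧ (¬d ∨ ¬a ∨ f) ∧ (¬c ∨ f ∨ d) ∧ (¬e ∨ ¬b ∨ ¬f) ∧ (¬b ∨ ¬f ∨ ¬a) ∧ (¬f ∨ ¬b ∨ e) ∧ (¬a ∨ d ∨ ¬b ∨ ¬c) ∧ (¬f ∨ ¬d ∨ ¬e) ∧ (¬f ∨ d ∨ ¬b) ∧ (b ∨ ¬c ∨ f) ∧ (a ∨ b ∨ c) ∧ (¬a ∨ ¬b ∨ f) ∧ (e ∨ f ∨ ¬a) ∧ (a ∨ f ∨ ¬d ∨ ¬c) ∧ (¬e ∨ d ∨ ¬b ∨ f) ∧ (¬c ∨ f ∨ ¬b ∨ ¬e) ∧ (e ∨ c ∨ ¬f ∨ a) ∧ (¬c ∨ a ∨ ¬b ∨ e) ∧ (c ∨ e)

a=True; b=False; c=False; d=False; e=True; f=False

Try f = False.
Try b = False.
The clause (¬d) is unit, so d = False.
The clause (¬c) is unit, so c = False.
The clause (a) is unit, so a = True.
The clause (e) is unit, so e = True.
All clauses are satisfied.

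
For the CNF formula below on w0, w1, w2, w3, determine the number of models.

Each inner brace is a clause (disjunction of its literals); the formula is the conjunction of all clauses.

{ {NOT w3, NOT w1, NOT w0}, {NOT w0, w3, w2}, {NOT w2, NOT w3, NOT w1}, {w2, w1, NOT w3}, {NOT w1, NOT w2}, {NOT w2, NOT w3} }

There are 2^4 = 16 truth assignments over (w0, w1, w2, w3).
Check each against the 6 clauses (columns in the order w0, w1, w2, w3):
  F F F F  ✓ satisfies all
  F F F T  ✗ fails (w2 OR w1 OR NOT w3)
  F F T F  ✓ satisfies all
  F F T T  ✗ fails (NOT w2 OR NOT w3)
  F T F F  ✓ satisfies all
  F T F T  ✓ satisfies all
  F T T F  ✗ fails (NOT w1 OR NOT w2)
  F T T T  ✗ fails (NOT w2 OR NOT w3 OR NOT w1)
  T F F F  ✗ fails (NOT w0 OR w3 OR w2)
  T F F T  ✗ fails (w2 OR w1 OR NOT w3)
  T F T F  ✓ satisfies all
  T F T T  ✗ fails (NOT w2 OR NOT w3)
  T T F F  ✗ fails (NOT w0 OR w3 OR w2)
  T T F T  ✗ fails (NOT w3 OR NOT w1 OR NOT w0)
  T T T F  ✗ fails (NOT w1 OR NOT w2)
  T T T T  ✗ fails (NOT w3 OR NOT w1 OR NOT w0)
5 of the 16 rows are models.

5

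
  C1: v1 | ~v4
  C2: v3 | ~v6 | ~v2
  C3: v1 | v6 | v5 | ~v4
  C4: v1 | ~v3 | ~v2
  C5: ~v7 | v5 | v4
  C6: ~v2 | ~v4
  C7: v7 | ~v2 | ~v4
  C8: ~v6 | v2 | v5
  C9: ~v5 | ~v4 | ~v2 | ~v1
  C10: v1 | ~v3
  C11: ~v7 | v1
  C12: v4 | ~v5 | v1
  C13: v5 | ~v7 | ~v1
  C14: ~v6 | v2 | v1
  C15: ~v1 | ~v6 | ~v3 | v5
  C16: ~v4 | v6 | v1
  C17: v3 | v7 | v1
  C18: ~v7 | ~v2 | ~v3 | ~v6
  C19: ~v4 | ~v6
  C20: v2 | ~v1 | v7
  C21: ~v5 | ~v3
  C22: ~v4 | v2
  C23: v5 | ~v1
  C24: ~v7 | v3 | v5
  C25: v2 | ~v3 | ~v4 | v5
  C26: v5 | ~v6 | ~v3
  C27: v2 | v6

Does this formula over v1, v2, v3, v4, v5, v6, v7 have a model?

Satisfiable

Try v1 = 1.
The clause (v5) is unit, so v5 = 1.
The clause (~v3) is unit, so v3 = 0.
Try v6 = 0.
The clause (v2) is unit, so v2 = 1.
The clause (~v4) is unit, so v4 = 0.
All clauses hold; v7 can take either value.
A satisfying assignment: v1 ↦ 1, v2 ↦ 1, v3 ↦ 0, v4 ↦ 0, v5 ↦ 1, v6 ↦ 0, v7 ↦ 1.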